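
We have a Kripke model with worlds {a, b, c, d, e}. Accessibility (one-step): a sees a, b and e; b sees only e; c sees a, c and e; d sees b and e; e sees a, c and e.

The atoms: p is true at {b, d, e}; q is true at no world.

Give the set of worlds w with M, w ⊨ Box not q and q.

∅

a: Box not q is T, q is F. ✗
b: Box not q is T, q is F. ✗
c: Box not q is T, q is F. ✗
d: Box not q is T, q is F. ✗
e: Box not q is T, q is F. ✗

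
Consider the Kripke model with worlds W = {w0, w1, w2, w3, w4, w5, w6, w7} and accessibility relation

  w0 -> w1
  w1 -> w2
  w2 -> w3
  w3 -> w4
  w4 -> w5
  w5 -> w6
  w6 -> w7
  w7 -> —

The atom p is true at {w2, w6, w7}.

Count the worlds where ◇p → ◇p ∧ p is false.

w0: ◇p is F, ◇p ∧ p is F. ✓
w1: ◇p is T, ◇p ∧ p is F. ✗
w2: ◇p is F, ◇p ∧ p is F. ✓
w3: ◇p is F, ◇p ∧ p is F. ✓
w4: ◇p is F, ◇p ∧ p is F. ✓
w5: ◇p is T, ◇p ∧ p is F. ✗
w6: ◇p is T, ◇p ∧ p is T. ✓
w7: ◇p is F, ◇p ∧ p is F. ✓
Satisfying worlds: {w0, w2, w3, w4, w6, w7}.
So ◇p → ◇p ∧ p fails at the other 2 worlds.

2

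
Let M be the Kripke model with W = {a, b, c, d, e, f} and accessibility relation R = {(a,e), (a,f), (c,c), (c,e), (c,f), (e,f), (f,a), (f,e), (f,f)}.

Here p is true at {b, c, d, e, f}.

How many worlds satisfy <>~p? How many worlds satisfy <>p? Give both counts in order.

1 and 4

For <>~p:
a: successors {e, f}; ~p there: e:F, f:F. ✗
b: no successors, so <>~p fails. ✗
c: successors {c, e, f}; ~p there: c:F, e:F, f:F. ✗
d: no successors, so <>~p fails. ✗
e: successors {f}; ~p there: f:F. ✗
f: successors {a, e, f}; ~p there: a:T, e:F, f:F. ✓
— 1 world.
For <>p:
a: successors {e, f}; p there: e:T, f:T. ✓
b: no successors, so <>p fails. ✗
c: successors {c, e, f}; p there: c:T, e:T, f:T. ✓
d: no successors, so <>p fails. ✗
e: successors {f}; p there: f:T. ✓
f: successors {a, e, f}; p there: a:F, e:T, f:T. ✓
— 4 worlds.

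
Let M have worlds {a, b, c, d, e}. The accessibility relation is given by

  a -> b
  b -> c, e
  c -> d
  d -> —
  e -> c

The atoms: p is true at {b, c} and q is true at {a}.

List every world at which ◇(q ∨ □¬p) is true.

{b, c, e}

a: successors {b}; q ∨ □¬p there: b:F. ✗
b: successors {c, e}; q ∨ □¬p there: c:T, e:F. ✓
c: successors {d}; q ∨ □¬p there: d:T. ✓
d: no successors, so ◇(q ∨ □¬p) fails. ✗
e: successors {c}; q ∨ □¬p there: c:T. ✓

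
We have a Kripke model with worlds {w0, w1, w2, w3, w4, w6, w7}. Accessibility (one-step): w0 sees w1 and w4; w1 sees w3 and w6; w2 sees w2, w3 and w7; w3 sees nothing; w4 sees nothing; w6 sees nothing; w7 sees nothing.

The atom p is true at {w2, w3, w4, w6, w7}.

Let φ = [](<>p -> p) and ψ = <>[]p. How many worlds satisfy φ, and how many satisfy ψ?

For [](<>p -> p):
w0: successors {w1, w4}; <>p -> p there: w1:F, w4:T. ✗
w1: successors {w3, w6}; <>p -> p there: w3:T, w6:T. ✓
w2: successors {w2, w3, w7}; <>p -> p there: w2:T, w3:T, w7:T. ✓
w3: no successors, so [](<>p -> p) holds vacuously. ✓
w4: no successors, so [](<>p -> p) holds vacuously. ✓
w6: no successors, so [](<>p -> p) holds vacuously. ✓
w7: no successors, so [](<>p -> p) holds vacuously. ✓
— 6 worlds.
For <>[]p:
w0: successors {w1, w4}; []p there: w1:T, w4:T. ✓
w1: successors {w3, w6}; []p there: w3:T, w6:T. ✓
w2: successors {w2, w3, w7}; []p there: w2:T, w3:T, w7:T. ✓
w3: no successors, so <>[]p fails. ✗
w4: no successors, so <>[]p fails. ✗
w6: no successors, so <>[]p fails. ✗
w7: no successors, so <>[]p fails. ✗
— 3 worlds.

6 and 3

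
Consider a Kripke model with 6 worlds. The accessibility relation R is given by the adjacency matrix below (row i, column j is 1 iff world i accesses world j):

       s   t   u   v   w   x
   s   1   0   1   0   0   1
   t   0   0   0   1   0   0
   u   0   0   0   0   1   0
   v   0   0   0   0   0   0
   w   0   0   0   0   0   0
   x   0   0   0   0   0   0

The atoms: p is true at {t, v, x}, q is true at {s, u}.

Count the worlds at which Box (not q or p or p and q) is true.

5

s: successors {s, u, x}; not q or p or p and q there: s:F, u:F, x:T. ✗
t: successors {v}; not q or p or p and q there: v:T. ✓
u: successors {w}; not q or p or p and q there: w:T. ✓
v: no successors, so Box (not q or p or p and q) holds vacuously. ✓
w: no successors, so Box (not q or p or p and q) holds vacuously. ✓
x: no successors, so Box (not q or p or p and q) holds vacuously. ✓
Satisfying worlds: {t, u, v, w, x}.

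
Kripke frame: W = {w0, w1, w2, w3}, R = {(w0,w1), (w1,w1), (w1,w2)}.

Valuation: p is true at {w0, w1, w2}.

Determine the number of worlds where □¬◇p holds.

w0: successors {w1}; ¬◇p there: w1:F. ✗
w1: successors {w1, w2}; ¬◇p there: w1:F, w2:T. ✗
w2: no successors, so □¬◇p holds vacuously. ✓
w3: no successors, so □¬◇p holds vacuously. ✓
Satisfying worlds: {w2, w3}.

2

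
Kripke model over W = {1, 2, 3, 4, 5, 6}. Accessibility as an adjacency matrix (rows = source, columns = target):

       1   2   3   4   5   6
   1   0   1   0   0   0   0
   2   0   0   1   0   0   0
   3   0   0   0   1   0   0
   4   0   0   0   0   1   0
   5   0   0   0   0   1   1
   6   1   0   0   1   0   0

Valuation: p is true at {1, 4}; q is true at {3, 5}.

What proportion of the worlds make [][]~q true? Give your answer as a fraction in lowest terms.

1/6

1: successors {2}; []~q there: 2:F. ✗
2: successors {3}; []~q there: 3:T. ✓
3: successors {4}; []~q there: 4:F. ✗
4: successors {5}; []~q there: 5:F. ✗
5: successors {5, 6}; []~q there: 5:F, 6:T. ✗
6: successors {1, 4}; []~q there: 1:T, 4:F. ✗
That's 1 of 6 worlds, so 1/6.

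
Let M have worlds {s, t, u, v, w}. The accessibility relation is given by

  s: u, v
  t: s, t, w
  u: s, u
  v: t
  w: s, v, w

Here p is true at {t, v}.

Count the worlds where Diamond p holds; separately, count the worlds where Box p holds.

4 and 1

For Diamond p:
s: successors {u, v}; p there: u:F, v:T. ✓
t: successors {s, t, w}; p there: s:F, t:T, w:F. ✓
u: successors {s, u}; p there: s:F, u:F. ✗
v: successors {t}; p there: t:T. ✓
w: successors {s, v, w}; p there: s:F, v:T, w:F. ✓
— 4 worlds.
For Box p:
s: successors {u, v}; p there: u:F, v:T. ✗
t: successors {s, t, w}; p there: s:F, t:T, w:F. ✗
u: successors {s, u}; p there: s:F, u:F. ✗
v: successors {t}; p there: t:T. ✓
w: successors {s, v, w}; p there: s:F, v:T, w:F. ✗
— 1 world.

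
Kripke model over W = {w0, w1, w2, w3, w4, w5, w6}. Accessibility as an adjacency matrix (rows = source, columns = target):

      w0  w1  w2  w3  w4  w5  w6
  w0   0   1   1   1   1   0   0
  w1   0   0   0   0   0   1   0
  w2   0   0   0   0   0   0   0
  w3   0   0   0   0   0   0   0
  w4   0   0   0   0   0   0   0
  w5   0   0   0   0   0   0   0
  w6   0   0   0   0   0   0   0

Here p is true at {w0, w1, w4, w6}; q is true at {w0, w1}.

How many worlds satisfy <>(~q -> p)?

1

w0: successors {w1, w2, w3, w4}; ~q -> p there: w1:T, w2:F, w3:F, w4:T. ✓
w1: successors {w5}; ~q -> p there: w5:F. ✗
w2: no successors, so <>(~q -> p) fails. ✗
w3: no successors, so <>(~q -> p) fails. ✗
w4: no successors, so <>(~q -> p) fails. ✗
w5: no successors, so <>(~q -> p) fails. ✗
w6: no successors, so <>(~q -> p) fails. ✗
Satisfying worlds: {w0}.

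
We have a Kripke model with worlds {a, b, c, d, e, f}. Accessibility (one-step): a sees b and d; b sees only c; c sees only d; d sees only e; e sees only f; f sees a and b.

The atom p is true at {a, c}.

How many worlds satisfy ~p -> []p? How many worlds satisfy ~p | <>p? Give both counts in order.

For ~p -> []p:
a: ~p is F, []p is F. ✓
b: ~p is T, []p is T. ✓
c: ~p is F, []p is F. ✓
d: ~p is T, []p is F. ✗
e: ~p is T, []p is F. ✗
f: ~p is T, []p is F. ✗
— 3 worlds.
For ~p | <>p:
a: ~p is F, <>p is F. ✗
b: ~p is T, <>p is T. ✓
c: ~p is F, <>p is F. ✗
d: ~p is T, <>p is F. ✓
e: ~p is T, <>p is F. ✓
f: ~p is T, <>p is T. ✓
— 4 worlds.

3 and 4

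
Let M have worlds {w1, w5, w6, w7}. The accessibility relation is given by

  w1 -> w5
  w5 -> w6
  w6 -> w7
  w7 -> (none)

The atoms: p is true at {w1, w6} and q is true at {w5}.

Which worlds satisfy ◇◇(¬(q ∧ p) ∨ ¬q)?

{w1, w5}

w1: successors {w5}; ◇(¬(q ∧ p) ∨ ¬q) there: w5:T. ✓
w5: successors {w6}; ◇(¬(q ∧ p) ∨ ¬q) there: w6:T. ✓
w6: successors {w7}; ◇(¬(q ∧ p) ∨ ¬q) there: w7:F. ✗
w7: no successors, so ◇◇(¬(q ∧ p) ∨ ¬q) fails. ✗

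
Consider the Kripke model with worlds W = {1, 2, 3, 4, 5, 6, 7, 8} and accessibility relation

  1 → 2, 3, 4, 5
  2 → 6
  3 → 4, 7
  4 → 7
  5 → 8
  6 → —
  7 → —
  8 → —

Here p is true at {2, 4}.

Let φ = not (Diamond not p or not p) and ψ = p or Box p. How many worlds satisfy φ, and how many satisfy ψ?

For not (Diamond not p or not p):
1: Diamond not p or not p is T. ✗
2: Diamond not p or not p is T. ✗
3: Diamond not p or not p is T. ✗
4: Diamond not p or not p is T. ✗
5: Diamond not p or not p is T. ✗
6: Diamond not p or not p is T. ✗
7: Diamond not p or not p is T. ✗
8: Diamond not p or not p is T. ✗
— 0 worlds.
For p or Box p:
1: p is F, Box p is F. ✗
2: p is T, Box p is F. ✓
3: p is F, Box p is F. ✗
4: p is T, Box p is F. ✓
5: p is F, Box p is F. ✗
6: p is F, Box p is T. ✓
7: p is F, Box p is T. ✓
8: p is F, Box p is T. ✓
— 5 worlds.

0 and 5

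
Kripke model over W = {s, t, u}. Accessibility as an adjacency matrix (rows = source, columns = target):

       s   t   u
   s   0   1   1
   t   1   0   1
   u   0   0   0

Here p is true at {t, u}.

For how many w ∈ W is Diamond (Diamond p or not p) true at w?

2

s: successors {t, u}; Diamond p or not p there: t:T, u:F. ✓
t: successors {s, u}; Diamond p or not p there: s:T, u:F. ✓
u: no successors, so Diamond (Diamond p or not p) fails. ✗
Satisfying worlds: {s, t}.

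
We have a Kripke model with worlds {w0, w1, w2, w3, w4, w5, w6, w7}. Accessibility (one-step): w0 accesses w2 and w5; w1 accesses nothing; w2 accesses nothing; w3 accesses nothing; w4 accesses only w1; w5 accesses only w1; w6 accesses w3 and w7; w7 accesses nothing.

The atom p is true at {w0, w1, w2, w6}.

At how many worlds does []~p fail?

w0: successors {w2, w5}; ~p there: w2:F, w5:T. ✗
w1: no successors, so []~p holds vacuously. ✓
w2: no successors, so []~p holds vacuously. ✓
w3: no successors, so []~p holds vacuously. ✓
w4: successors {w1}; ~p there: w1:F. ✗
w5: successors {w1}; ~p there: w1:F. ✗
w6: successors {w3, w7}; ~p there: w3:T, w7:T. ✓
w7: no successors, so []~p holds vacuously. ✓
Satisfying worlds: {w1, w2, w3, w6, w7}.
So []~p fails at the other 3 worlds.

3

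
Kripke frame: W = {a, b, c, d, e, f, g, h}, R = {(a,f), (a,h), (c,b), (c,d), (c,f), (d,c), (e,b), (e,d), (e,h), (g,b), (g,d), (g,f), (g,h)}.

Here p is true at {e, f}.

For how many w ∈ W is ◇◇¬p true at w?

4

a: successors {f, h}; ◇¬p there: f:F, h:F. ✗
b: no successors, so ◇◇¬p fails. ✗
c: successors {b, d, f}; ◇¬p there: b:F, d:T, f:F. ✓
d: successors {c}; ◇¬p there: c:T. ✓
e: successors {b, d, h}; ◇¬p there: b:F, d:T, h:F. ✓
f: no successors, so ◇◇¬p fails. ✗
g: successors {b, d, f, h}; ◇¬p there: b:F, d:T, f:F, h:F. ✓
h: no successors, so ◇◇¬p fails. ✗
Satisfying worlds: {c, d, e, g}.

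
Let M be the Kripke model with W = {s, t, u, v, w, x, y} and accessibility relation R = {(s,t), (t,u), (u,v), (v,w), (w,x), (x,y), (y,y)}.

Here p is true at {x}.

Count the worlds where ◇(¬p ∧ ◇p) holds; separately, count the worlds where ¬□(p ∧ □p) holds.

For ◇(¬p ∧ ◇p):
s: successors {t}; ¬p ∧ ◇p there: t:F. ✗
t: successors {u}; ¬p ∧ ◇p there: u:F. ✗
u: successors {v}; ¬p ∧ ◇p there: v:F. ✗
v: successors {w}; ¬p ∧ ◇p there: w:T. ✓
w: successors {x}; ¬p ∧ ◇p there: x:F. ✗
x: successors {y}; ¬p ∧ ◇p there: y:F. ✗
y: successors {y}; ¬p ∧ ◇p there: y:F. ✗
— 1 world.
For ¬□(p ∧ □p):
s: □(p ∧ □p) is F. ✓
t: □(p ∧ □p) is F. ✓
u: □(p ∧ □p) is F. ✓
v: □(p ∧ □p) is F. ✓
w: □(p ∧ □p) is F. ✓
x: □(p ∧ □p) is F. ✓
y: □(p ∧ □p) is F. ✓
— 7 worlds.

1 and 7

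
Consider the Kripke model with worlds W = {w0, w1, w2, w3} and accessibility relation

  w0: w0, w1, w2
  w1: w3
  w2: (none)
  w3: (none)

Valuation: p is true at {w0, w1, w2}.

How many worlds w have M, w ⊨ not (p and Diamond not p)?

3

w0: p and Diamond not p is F. ✓
w1: p and Diamond not p is T. ✗
w2: p and Diamond not p is F. ✓
w3: p and Diamond not p is F. ✓
Satisfying worlds: {w0, w2, w3}.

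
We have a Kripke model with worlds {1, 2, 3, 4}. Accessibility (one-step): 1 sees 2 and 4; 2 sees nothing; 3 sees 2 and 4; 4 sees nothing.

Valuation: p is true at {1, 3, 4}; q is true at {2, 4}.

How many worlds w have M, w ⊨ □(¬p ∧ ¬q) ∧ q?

1: □(¬p ∧ ¬q) is F, q is F. ✗
2: □(¬p ∧ ¬q) is T, q is T. ✓
3: □(¬p ∧ ¬q) is F, q is F. ✗
4: □(¬p ∧ ¬q) is T, q is T. ✓
Satisfying worlds: {2, 4}.

2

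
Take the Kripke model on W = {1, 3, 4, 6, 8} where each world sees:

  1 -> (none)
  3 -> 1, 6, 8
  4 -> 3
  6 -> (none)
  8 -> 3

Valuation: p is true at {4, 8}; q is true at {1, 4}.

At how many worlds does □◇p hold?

4

1: no successors, so □◇p holds vacuously. ✓
3: successors {1, 6, 8}; ◇p there: 1:F, 6:F, 8:F. ✗
4: successors {3}; ◇p there: 3:T. ✓
6: no successors, so □◇p holds vacuously. ✓
8: successors {3}; ◇p there: 3:T. ✓
Satisfying worlds: {1, 4, 6, 8}.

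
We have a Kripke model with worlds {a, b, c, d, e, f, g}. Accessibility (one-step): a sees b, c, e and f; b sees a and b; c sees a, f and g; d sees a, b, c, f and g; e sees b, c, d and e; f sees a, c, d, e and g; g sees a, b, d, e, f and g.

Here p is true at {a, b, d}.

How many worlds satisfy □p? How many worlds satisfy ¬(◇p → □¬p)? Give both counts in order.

1 and 7

For □p:
a: successors {b, c, e, f}; p there: b:T, c:F, e:F, f:F. ✗
b: successors {a, b}; p there: a:T, b:T. ✓
c: successors {a, f, g}; p there: a:T, f:F, g:F. ✗
d: successors {a, b, c, f, g}; p there: a:T, b:T, c:F, f:F, g:F. ✗
e: successors {b, c, d, e}; p there: b:T, c:F, d:T, e:F. ✗
f: successors {a, c, d, e, g}; p there: a:T, c:F, d:T, e:F, g:F. ✗
g: successors {a, b, d, e, f, g}; p there: a:T, b:T, d:T, e:F, f:F, g:F. ✗
— 1 world.
For ¬(◇p → □¬p):
a: ◇p → □¬p is F. ✓
b: ◇p → □¬p is F. ✓
c: ◇p → □¬p is F. ✓
d: ◇p → □¬p is F. ✓
e: ◇p → □¬p is F. ✓
f: ◇p → □¬p is F. ✓
g: ◇p → □¬p is F. ✓
— 7 worlds.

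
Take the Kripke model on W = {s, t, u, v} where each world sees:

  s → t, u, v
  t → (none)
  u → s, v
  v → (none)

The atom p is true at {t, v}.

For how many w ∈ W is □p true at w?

2

s: successors {t, u, v}; p there: t:T, u:F, v:T. ✗
t: no successors, so □p holds vacuously. ✓
u: successors {s, v}; p there: s:F, v:T. ✗
v: no successors, so □p holds vacuously. ✓
Satisfying worlds: {t, v}.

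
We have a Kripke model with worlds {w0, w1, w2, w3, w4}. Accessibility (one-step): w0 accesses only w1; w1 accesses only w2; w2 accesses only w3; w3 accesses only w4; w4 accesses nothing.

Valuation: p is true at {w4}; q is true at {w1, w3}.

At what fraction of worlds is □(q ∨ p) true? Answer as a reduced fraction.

4/5

w0: successors {w1}; q ∨ p there: w1:T. ✓
w1: successors {w2}; q ∨ p there: w2:F. ✗
w2: successors {w3}; q ∨ p there: w3:T. ✓
w3: successors {w4}; q ∨ p there: w4:T. ✓
w4: no successors, so □(q ∨ p) holds vacuously. ✓
That's 4 of 5 worlds, so 4/5.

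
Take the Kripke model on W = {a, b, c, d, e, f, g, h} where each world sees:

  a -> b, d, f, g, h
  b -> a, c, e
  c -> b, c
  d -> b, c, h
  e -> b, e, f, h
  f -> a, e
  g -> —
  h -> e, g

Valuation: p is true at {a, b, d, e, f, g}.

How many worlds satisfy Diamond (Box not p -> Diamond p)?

a: successors {b, d, f, g, h}; Box not p -> Diamond p there: b:T, d:T, f:T, g:F, h:T. ✓
b: successors {a, c, e}; Box not p -> Diamond p there: a:T, c:T, e:T. ✓
c: successors {b, c}; Box not p -> Diamond p there: b:T, c:T. ✓
d: successors {b, c, h}; Box not p -> Diamond p there: b:T, c:T, h:T. ✓
e: successors {b, e, f, h}; Box not p -> Diamond p there: b:T, e:T, f:T, h:T. ✓
f: successors {a, e}; Box not p -> Diamond p there: a:T, e:T. ✓
g: no successors, so Diamond (Box not p -> Diamond p) fails. ✗
h: successors {e, g}; Box not p -> Diamond p there: e:T, g:F. ✓
Satisfying worlds: {a, b, c, d, e, f, h}.

7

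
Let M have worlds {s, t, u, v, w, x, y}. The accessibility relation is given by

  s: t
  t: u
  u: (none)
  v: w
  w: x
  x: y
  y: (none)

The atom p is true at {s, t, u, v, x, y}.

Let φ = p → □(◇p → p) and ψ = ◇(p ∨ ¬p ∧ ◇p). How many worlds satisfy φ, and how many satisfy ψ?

6 and 5

For p → □(◇p → p):
s: p is T, □(◇p → p) is T. ✓
t: p is T, □(◇p → p) is T. ✓
u: p is T, □(◇p → p) is T. ✓
v: p is T, □(◇p → p) is F. ✗
w: p is F, □(◇p → p) is T. ✓
x: p is T, □(◇p → p) is T. ✓
y: p is T, □(◇p → p) is T. ✓
— 6 worlds.
For ◇(p ∨ ¬p ∧ ◇p):
s: successors {t}; p ∨ ¬p ∧ ◇p there: t:T. ✓
t: successors {u}; p ∨ ¬p ∧ ◇p there: u:T. ✓
u: no successors, so ◇(p ∨ ¬p ∧ ◇p) fails. ✗
v: successors {w}; p ∨ ¬p ∧ ◇p there: w:T. ✓
w: successors {x}; p ∨ ¬p ∧ ◇p there: x:T. ✓
x: successors {y}; p ∨ ¬p ∧ ◇p there: y:T. ✓
y: no successors, so ◇(p ∨ ¬p ∧ ◇p) fails. ✗
— 5 worlds.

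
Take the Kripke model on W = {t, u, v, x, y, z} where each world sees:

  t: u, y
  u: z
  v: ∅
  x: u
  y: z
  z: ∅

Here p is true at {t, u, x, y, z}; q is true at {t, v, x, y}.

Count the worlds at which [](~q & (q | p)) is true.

5

t: successors {u, y}; ~q & (q | p) there: u:T, y:F. ✗
u: successors {z}; ~q & (q | p) there: z:T. ✓
v: no successors, so [](~q & (q | p)) holds vacuously. ✓
x: successors {u}; ~q & (q | p) there: u:T. ✓
y: successors {z}; ~q & (q | p) there: z:T. ✓
z: no successors, so [](~q & (q | p)) holds vacuously. ✓
Satisfying worlds: {u, v, x, y, z}.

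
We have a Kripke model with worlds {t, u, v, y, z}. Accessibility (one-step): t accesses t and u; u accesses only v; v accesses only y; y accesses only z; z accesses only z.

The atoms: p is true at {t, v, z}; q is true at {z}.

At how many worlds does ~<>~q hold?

2

t: <>~q is T. ✗
u: <>~q is T. ✗
v: <>~q is T. ✗
y: <>~q is F. ✓
z: <>~q is F. ✓
Satisfying worlds: {y, z}.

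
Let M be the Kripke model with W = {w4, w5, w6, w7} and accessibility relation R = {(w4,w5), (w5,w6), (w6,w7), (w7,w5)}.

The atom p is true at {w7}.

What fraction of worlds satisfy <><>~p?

w4: successors {w5}; <>~p there: w5:T. ✓
w5: successors {w6}; <>~p there: w6:F. ✗
w6: successors {w7}; <>~p there: w7:T. ✓
w7: successors {w5}; <>~p there: w5:T. ✓
That's 3 of 4 worlds, so 3/4.

3/4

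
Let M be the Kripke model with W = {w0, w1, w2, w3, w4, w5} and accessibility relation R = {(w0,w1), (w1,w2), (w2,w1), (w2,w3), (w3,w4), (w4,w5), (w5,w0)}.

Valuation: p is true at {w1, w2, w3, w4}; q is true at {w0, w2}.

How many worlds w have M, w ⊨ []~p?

w0: successors {w1}; ~p there: w1:F. ✗
w1: successors {w2}; ~p there: w2:F. ✗
w2: successors {w1, w3}; ~p there: w1:F, w3:F. ✗
w3: successors {w4}; ~p there: w4:F. ✗
w4: successors {w5}; ~p there: w5:T. ✓
w5: successors {w0}; ~p there: w0:T. ✓
Satisfying worlds: {w4, w5}.

2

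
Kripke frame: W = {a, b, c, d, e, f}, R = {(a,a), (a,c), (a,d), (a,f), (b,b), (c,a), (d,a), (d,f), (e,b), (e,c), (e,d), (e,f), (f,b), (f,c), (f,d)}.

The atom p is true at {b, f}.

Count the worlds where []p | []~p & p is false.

5

a: []p is F, []~p & p is F. ✗
b: []p is T, []~p & p is F. ✓
c: []p is F, []~p & p is F. ✗
d: []p is F, []~p & p is F. ✗
e: []p is F, []~p & p is F. ✗
f: []p is F, []~p & p is F. ✗
Satisfying worlds: {b}.
So []p | []~p & p fails at the other 5 worlds.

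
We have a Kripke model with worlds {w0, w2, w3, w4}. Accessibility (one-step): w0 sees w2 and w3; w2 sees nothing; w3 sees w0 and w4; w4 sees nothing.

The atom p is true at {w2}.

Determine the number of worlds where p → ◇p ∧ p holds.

3

w0: p is F, ◇p ∧ p is F. ✓
w2: p is T, ◇p ∧ p is F. ✗
w3: p is F, ◇p ∧ p is F. ✓
w4: p is F, ◇p ∧ p is F. ✓
Satisfying worlds: {w0, w3, w4}.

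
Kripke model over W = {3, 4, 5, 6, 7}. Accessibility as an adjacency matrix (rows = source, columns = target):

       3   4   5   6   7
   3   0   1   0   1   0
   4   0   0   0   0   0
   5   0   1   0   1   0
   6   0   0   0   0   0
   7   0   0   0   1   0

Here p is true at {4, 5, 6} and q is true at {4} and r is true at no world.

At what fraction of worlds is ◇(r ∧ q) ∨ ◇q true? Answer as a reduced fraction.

2/5

3: ◇(r ∧ q) is F, ◇q is T. ✓
4: ◇(r ∧ q) is F, ◇q is F. ✗
5: ◇(r ∧ q) is F, ◇q is T. ✓
6: ◇(r ∧ q) is F, ◇q is F. ✗
7: ◇(r ∧ q) is F, ◇q is F. ✗
That's 2 of 5 worlds, so 2/5.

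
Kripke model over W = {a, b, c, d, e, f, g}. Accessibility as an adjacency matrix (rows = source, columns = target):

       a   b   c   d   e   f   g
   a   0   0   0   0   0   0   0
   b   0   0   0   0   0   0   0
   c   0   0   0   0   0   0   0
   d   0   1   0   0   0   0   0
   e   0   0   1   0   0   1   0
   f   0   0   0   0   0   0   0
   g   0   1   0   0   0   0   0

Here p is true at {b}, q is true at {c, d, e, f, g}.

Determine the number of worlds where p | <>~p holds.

a: p is F, <>~p is F. ✗
b: p is T, <>~p is F. ✓
c: p is F, <>~p is F. ✗
d: p is F, <>~p is F. ✗
e: p is F, <>~p is T. ✓
f: p is F, <>~p is F. ✗
g: p is F, <>~p is F. ✗
Satisfying worlds: {b, e}.

2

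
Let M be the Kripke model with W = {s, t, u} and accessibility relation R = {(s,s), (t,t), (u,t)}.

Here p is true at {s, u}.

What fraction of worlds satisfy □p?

1/3

s: successors {s}; p there: s:T. ✓
t: successors {t}; p there: t:F. ✗
u: successors {t}; p there: t:F. ✗
That's 1 of 3 worlds, so 1/3.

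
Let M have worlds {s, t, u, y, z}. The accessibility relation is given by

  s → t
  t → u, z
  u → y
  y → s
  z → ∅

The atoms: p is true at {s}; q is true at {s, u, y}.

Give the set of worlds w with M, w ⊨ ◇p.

s: successors {t}; p there: t:F. ✗
t: successors {u, z}; p there: u:F, z:F. ✗
u: successors {y}; p there: y:F. ✗
y: successors {s}; p there: s:T. ✓
z: no successors, so ◇p fails. ✗

{y}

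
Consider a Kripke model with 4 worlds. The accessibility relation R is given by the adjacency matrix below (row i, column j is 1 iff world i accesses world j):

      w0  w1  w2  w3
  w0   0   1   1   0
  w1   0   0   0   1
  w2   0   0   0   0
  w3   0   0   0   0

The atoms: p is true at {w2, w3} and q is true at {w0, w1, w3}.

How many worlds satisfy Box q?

w0: successors {w1, w2}; q there: w1:T, w2:F. ✗
w1: successors {w3}; q there: w3:T. ✓
w2: no successors, so Box q holds vacuously. ✓
w3: no successors, so Box q holds vacuously. ✓
Satisfying worlds: {w1, w2, w3}.

3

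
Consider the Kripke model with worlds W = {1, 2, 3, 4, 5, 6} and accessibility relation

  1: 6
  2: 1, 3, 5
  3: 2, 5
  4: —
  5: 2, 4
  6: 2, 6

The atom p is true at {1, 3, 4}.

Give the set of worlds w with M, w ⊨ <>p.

{2, 5}

1: successors {6}; p there: 6:F. ✗
2: successors {1, 3, 5}; p there: 1:T, 3:T, 5:F. ✓
3: successors {2, 5}; p there: 2:F, 5:F. ✗
4: no successors, so <>p fails. ✗
5: successors {2, 4}; p there: 2:F, 4:T. ✓
6: successors {2, 6}; p there: 2:F, 6:F. ✗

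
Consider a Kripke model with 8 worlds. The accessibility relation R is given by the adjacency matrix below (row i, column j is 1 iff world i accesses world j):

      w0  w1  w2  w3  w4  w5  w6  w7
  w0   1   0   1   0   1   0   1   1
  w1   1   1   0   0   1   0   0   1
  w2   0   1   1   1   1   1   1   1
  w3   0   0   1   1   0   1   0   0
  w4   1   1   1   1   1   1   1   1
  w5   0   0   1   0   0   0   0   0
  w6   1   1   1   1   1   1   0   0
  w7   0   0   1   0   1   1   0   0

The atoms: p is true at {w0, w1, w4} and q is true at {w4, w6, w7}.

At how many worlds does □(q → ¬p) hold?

w0: successors {w0, w2, w4, w6, w7}; q → ¬p there: w0:T, w2:T, w4:F, w6:T, w7:T. ✗
w1: successors {w0, w1, w4, w7}; q → ¬p there: w0:T, w1:T, w4:F, w7:T. ✗
w2: successors {w1, w2, w3, w4, w5, w6, w7}; q → ¬p there: w1:T, w2:T, w3:T, w4:F, w5:T, w6:T, w7:T. ✗
w3: successors {w2, w3, w5}; q → ¬p there: w2:T, w3:T, w5:T. ✓
w4: successors {w0, w1, w2, w3, w4, w5, w6, w7}; q → ¬p there: w0:T, w1:T, w2:T, w3:T, w4:F, w5:T, w6:T, w7:T. ✗
w5: successors {w2}; q → ¬p there: w2:T. ✓
w6: successors {w0, w1, w2, w3, w4, w5}; q → ¬p there: w0:T, w1:T, w2:T, w3:T, w4:F, w5:T. ✗
w7: successors {w2, w4, w5}; q → ¬p there: w2:T, w4:F, w5:T. ✗
Satisfying worlds: {w3, w5}.

2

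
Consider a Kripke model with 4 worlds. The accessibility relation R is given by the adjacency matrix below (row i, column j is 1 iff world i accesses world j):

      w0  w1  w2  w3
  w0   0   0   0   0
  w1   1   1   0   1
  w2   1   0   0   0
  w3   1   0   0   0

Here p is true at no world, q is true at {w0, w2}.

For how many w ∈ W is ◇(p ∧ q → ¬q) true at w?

3

w0: no successors, so ◇(p ∧ q → ¬q) fails. ✗
w1: successors {w0, w1, w3}; p ∧ q → ¬q there: w0:T, w1:T, w3:T. ✓
w2: successors {w0}; p ∧ q → ¬q there: w0:T. ✓
w3: successors {w0}; p ∧ q → ¬q there: w0:T. ✓
Satisfying worlds: {w1, w2, w3}.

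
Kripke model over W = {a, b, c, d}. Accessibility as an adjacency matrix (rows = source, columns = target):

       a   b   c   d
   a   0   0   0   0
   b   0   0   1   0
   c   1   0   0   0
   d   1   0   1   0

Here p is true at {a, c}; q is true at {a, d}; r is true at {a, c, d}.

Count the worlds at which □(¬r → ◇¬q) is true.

a: no successors, so □(¬r → ◇¬q) holds vacuously. ✓
b: successors {c}; ¬r → ◇¬q there: c:T. ✓
c: successors {a}; ¬r → ◇¬q there: a:T. ✓
d: successors {a, c}; ¬r → ◇¬q there: a:T, c:T. ✓
Satisfying worlds: {a, b, c, d}.

4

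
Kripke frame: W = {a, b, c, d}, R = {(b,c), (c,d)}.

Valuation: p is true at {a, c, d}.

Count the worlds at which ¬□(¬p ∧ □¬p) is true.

a: □(¬p ∧ □¬p) is T. ✗
b: □(¬p ∧ □¬p) is F. ✓
c: □(¬p ∧ □¬p) is F. ✓
d: □(¬p ∧ □¬p) is T. ✗
Satisfying worlds: {b, c}.

2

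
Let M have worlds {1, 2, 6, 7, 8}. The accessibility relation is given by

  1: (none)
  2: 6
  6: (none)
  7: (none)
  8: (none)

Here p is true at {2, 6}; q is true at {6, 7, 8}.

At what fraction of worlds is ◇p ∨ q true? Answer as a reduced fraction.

4/5

1: ◇p is F, q is F. ✗
2: ◇p is T, q is F. ✓
6: ◇p is F, q is T. ✓
7: ◇p is F, q is T. ✓
8: ◇p is F, q is T. ✓
That's 4 of 5 worlds, so 4/5.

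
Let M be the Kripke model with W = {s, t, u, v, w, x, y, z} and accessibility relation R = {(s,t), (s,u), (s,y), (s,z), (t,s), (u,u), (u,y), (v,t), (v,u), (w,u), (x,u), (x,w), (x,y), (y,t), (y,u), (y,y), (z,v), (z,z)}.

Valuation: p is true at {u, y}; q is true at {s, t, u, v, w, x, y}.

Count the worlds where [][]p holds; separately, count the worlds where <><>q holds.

1 and 8

For [][]p:
s: successors {t, u, y, z}; []p there: t:F, u:T, y:F, z:F. ✗
t: successors {s}; []p there: s:F. ✗
u: successors {u, y}; []p there: u:T, y:F. ✗
v: successors {t, u}; []p there: t:F, u:T. ✗
w: successors {u}; []p there: u:T. ✓
x: successors {u, w, y}; []p there: u:T, w:T, y:F. ✗
y: successors {t, u, y}; []p there: t:F, u:T, y:F. ✗
z: successors {v, z}; []p there: v:F, z:F. ✗
— 1 world.
For <><>q:
s: successors {t, u, y, z}; <>q there: t:T, u:T, y:T, z:T. ✓
t: successors {s}; <>q there: s:T. ✓
u: successors {u, y}; <>q there: u:T, y:T. ✓
v: successors {t, u}; <>q there: t:T, u:T. ✓
w: successors {u}; <>q there: u:T. ✓
x: successors {u, w, y}; <>q there: u:T, w:T, y:T. ✓
y: successors {t, u, y}; <>q there: t:T, u:T, y:T. ✓
z: successors {v, z}; <>q there: v:T, z:T. ✓
— 8 worlds.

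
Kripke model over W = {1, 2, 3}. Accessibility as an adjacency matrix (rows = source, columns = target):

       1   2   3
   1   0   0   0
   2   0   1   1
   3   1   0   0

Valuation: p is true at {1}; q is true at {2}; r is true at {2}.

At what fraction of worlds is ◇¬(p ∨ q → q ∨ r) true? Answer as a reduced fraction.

1/3

1: no successors, so ◇¬(p ∨ q → q ∨ r) fails. ✗
2: successors {2, 3}; ¬(p ∨ q → q ∨ r) there: 2:F, 3:F. ✗
3: successors {1}; ¬(p ∨ q → q ∨ r) there: 1:T. ✓
That's 1 of 3 worlds, so 1/3.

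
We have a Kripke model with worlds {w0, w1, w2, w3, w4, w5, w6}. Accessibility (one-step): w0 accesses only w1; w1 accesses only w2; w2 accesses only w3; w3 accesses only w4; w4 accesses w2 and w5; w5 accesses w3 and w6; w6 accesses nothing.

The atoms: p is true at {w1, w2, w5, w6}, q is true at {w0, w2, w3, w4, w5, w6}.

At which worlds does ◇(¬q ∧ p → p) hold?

w0: successors {w1}; ¬q ∧ p → p there: w1:T. ✓
w1: successors {w2}; ¬q ∧ p → p there: w2:T. ✓
w2: successors {w3}; ¬q ∧ p → p there: w3:T. ✓
w3: successors {w4}; ¬q ∧ p → p there: w4:T. ✓
w4: successors {w2, w5}; ¬q ∧ p → p there: w2:T, w5:T. ✓
w5: successors {w3, w6}; ¬q ∧ p → p there: w3:T, w6:T. ✓
w6: no successors, so ◇(¬q ∧ p → p) fails. ✗

{w0, w1, w2, w3, w4, w5}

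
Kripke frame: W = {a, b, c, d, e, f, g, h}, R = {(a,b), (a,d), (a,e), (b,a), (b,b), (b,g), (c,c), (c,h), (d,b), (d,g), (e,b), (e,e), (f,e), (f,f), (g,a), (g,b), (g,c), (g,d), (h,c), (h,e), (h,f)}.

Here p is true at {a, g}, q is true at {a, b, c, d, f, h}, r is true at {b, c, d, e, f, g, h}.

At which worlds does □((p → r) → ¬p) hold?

{a, c, e, f, g, h}

a: successors {b, d, e}; (p → r) → ¬p there: b:T, d:T, e:T. ✓
b: successors {a, b, g}; (p → r) → ¬p there: a:T, b:T, g:F. ✗
c: successors {c, h}; (p → r) → ¬p there: c:T, h:T. ✓
d: successors {b, g}; (p → r) → ¬p there: b:T, g:F. ✗
e: successors {b, e}; (p → r) → ¬p there: b:T, e:T. ✓
f: successors {e, f}; (p → r) → ¬p there: e:T, f:T. ✓
g: successors {a, b, c, d}; (p → r) → ¬p there: a:T, b:T, c:T, d:T. ✓
h: successors {c, e, f}; (p → r) → ¬p there: c:T, e:T, f:T. ✓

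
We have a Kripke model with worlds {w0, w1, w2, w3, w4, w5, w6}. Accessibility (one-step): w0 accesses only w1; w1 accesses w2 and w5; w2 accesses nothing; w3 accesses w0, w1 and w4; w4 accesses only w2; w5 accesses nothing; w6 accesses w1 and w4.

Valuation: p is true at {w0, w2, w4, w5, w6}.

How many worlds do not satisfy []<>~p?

5

w0: successors {w1}; <>~p there: w1:F. ✗
w1: successors {w2, w5}; <>~p there: w2:F, w5:F. ✗
w2: no successors, so []<>~p holds vacuously. ✓
w3: successors {w0, w1, w4}; <>~p there: w0:T, w1:F, w4:F. ✗
w4: successors {w2}; <>~p there: w2:F. ✗
w5: no successors, so []<>~p holds vacuously. ✓
w6: successors {w1, w4}; <>~p there: w1:F, w4:F. ✗
Satisfying worlds: {w2, w5}.
So []<>~p fails at the other 5 worlds.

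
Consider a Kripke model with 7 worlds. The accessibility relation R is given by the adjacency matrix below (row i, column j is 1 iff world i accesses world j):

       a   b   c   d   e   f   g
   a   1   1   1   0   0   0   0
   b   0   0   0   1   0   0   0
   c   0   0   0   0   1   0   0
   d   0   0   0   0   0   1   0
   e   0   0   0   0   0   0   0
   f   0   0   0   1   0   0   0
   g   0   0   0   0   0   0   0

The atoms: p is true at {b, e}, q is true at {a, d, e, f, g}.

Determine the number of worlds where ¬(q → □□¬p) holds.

1

a: q → □□¬p is F. ✓
b: q → □□¬p is T. ✗
c: q → □□¬p is T. ✗
d: q → □□¬p is T. ✗
e: q → □□¬p is T. ✗
f: q → □□¬p is T. ✗
g: q → □□¬p is T. ✗
Satisfying worlds: {a}.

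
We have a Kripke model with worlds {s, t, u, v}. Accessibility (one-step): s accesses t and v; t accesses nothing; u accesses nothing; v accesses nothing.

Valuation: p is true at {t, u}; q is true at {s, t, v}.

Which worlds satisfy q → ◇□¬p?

{s, u}

s: q is T, ◇□¬p is T. ✓
t: q is T, ◇□¬p is F. ✗
u: q is F, ◇□¬p is F. ✓
v: q is T, ◇□¬p is F. ✗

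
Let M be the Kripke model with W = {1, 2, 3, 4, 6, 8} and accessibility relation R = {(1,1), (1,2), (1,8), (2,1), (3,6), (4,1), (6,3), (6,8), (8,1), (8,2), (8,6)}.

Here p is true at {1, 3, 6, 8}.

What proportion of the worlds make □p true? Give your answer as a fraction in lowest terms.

2/3

1: successors {1, 2, 8}; p there: 1:T, 2:F, 8:T. ✗
2: successors {1}; p there: 1:T. ✓
3: successors {6}; p there: 6:T. ✓
4: successors {1}; p there: 1:T. ✓
6: successors {3, 8}; p there: 3:T, 8:T. ✓
8: successors {1, 2, 6}; p there: 1:T, 2:F, 6:T. ✗
That's 4 of 6 worlds, so 4/6 = 2/3.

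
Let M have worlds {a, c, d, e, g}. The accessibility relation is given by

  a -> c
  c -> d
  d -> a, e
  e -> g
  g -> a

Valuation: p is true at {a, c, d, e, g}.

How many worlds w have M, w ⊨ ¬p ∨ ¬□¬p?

a: ¬p is F, ¬□¬p is T. ✓
c: ¬p is F, ¬□¬p is T. ✓
d: ¬p is F, ¬□¬p is T. ✓
e: ¬p is F, ¬□¬p is T. ✓
g: ¬p is F, ¬□¬p is T. ✓
Satisfying worlds: {a, c, d, e, g}.

5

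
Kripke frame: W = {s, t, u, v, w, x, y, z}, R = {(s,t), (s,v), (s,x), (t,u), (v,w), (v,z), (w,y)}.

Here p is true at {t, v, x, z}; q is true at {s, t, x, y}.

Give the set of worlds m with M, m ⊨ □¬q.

{t, u, v, x, y, z}

s: successors {t, v, x}; ¬q there: t:F, v:T, x:F. ✗
t: successors {u}; ¬q there: u:T. ✓
u: no successors, so □¬q holds vacuously. ✓
v: successors {w, z}; ¬q there: w:T, z:T. ✓
w: successors {y}; ¬q there: y:F. ✗
x: no successors, so □¬q holds vacuously. ✓
y: no successors, so □¬q holds vacuously. ✓
z: no successors, so □¬q holds vacuously. ✓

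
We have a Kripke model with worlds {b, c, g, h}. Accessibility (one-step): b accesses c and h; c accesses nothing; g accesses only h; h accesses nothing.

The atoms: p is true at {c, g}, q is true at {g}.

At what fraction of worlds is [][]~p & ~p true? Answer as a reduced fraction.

1/2

b: [][]~p is T, ~p is T. ✓
c: [][]~p is T, ~p is F. ✗
g: [][]~p is T, ~p is F. ✗
h: [][]~p is T, ~p is T. ✓
That's 2 of 4 worlds, so 2/4 = 1/2.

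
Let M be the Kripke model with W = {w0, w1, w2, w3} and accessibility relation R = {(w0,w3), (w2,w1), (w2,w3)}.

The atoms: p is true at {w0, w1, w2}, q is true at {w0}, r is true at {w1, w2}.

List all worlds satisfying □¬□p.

w0: successors {w3}; ¬□p there: w3:F. ✗
w1: no successors, so □¬□p holds vacuously. ✓
w2: successors {w1, w3}; ¬□p there: w1:F, w3:F. ✗
w3: no successors, so □¬□p holds vacuously. ✓

{w1, w3}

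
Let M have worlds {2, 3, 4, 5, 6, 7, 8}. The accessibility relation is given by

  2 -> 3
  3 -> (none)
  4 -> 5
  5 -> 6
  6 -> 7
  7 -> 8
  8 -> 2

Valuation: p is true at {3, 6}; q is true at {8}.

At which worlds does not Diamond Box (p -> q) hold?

{3, 4, 8}

2: Diamond Box (p -> q) is T. ✗
3: Diamond Box (p -> q) is F. ✓
4: Diamond Box (p -> q) is F. ✓
5: Diamond Box (p -> q) is T. ✗
6: Diamond Box (p -> q) is T. ✗
7: Diamond Box (p -> q) is T. ✗
8: Diamond Box (p -> q) is F. ✓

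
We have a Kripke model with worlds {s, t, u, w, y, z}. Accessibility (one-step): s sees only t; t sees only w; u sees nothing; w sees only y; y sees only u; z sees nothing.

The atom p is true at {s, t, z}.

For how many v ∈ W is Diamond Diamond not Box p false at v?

s: successors {t}; Diamond not Box p there: t:T. ✓
t: successors {w}; Diamond not Box p there: w:T. ✓
u: no successors, so Diamond Diamond not Box p fails. ✗
w: successors {y}; Diamond not Box p there: y:F. ✗
y: successors {u}; Diamond not Box p there: u:F. ✗
z: no successors, so Diamond Diamond not Box p fails. ✗
Satisfying worlds: {s, t}.
So Diamond Diamond not Box p fails at the other 4 worlds.

4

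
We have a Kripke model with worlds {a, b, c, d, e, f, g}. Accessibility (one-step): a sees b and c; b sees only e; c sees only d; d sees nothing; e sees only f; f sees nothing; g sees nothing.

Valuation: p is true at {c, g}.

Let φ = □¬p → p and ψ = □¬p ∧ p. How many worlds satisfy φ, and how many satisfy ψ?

For □¬p → p:
a: □¬p is F, p is F. ✓
b: □¬p is T, p is F. ✗
c: □¬p is T, p is T. ✓
d: □¬p is T, p is F. ✗
e: □¬p is T, p is F. ✗
f: □¬p is T, p is F. ✗
g: □¬p is T, p is T. ✓
— 3 worlds.
For □¬p ∧ p:
a: □¬p is F, p is F. ✗
b: □¬p is T, p is F. ✗
c: □¬p is T, p is T. ✓
d: □¬p is T, p is F. ✗
e: □¬p is T, p is F. ✗
f: □¬p is T, p is F. ✗
g: □¬p is T, p is T. ✓
— 2 worlds.

3 and 2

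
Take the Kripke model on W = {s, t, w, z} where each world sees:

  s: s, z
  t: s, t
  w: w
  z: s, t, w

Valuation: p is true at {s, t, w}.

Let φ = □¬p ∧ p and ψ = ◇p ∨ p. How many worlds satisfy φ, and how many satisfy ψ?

For □¬p ∧ p:
s: □¬p is F, p is T. ✗
t: □¬p is F, p is T. ✗
w: □¬p is F, p is T. ✗
z: □¬p is F, p is F. ✗
— 0 worlds.
For ◇p ∨ p:
s: ◇p is T, p is T. ✓
t: ◇p is T, p is T. ✓
w: ◇p is T, p is T. ✓
z: ◇p is T, p is F. ✓
— 4 worlds.

0 and 4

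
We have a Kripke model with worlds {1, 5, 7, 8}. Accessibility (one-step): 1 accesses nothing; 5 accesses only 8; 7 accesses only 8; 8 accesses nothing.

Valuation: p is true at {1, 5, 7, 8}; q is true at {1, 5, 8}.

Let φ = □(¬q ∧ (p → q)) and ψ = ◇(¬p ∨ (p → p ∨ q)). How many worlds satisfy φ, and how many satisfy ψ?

2 and 2

For □(¬q ∧ (p → q)):
1: no successors, so □(¬q ∧ (p → q)) holds vacuously. ✓
5: successors {8}; ¬q ∧ (p → q) there: 8:F. ✗
7: successors {8}; ¬q ∧ (p → q) there: 8:F. ✗
8: no successors, so □(¬q ∧ (p → q)) holds vacuously. ✓
— 2 worlds.
For ◇(¬p ∨ (p → p ∨ q)):
1: no successors, so ◇(¬p ∨ (p → p ∨ q)) fails. ✗
5: successors {8}; ¬p ∨ (p → p ∨ q) there: 8:T. ✓
7: successors {8}; ¬p ∨ (p → p ∨ q) there: 8:T. ✓
8: no successors, so ◇(¬p ∨ (p → p ∨ q)) fails. ✗
— 2 worlds.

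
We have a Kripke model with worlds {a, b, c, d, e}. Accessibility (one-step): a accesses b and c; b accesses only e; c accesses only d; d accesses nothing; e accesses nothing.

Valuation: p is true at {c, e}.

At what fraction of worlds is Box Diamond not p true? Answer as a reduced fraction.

a: successors {b, c}; Diamond not p there: b:F, c:T. ✗
b: successors {e}; Diamond not p there: e:F. ✗
c: successors {d}; Diamond not p there: d:F. ✗
d: no successors, so Box Diamond not p holds vacuously. ✓
e: no successors, so Box Diamond not p holds vacuously. ✓
That's 2 of 5 worlds, so 2/5.

2/5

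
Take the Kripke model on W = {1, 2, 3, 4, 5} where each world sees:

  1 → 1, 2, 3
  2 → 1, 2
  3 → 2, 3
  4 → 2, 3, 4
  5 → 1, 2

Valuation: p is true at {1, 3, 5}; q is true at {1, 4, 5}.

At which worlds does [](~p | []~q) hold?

1: successors {1, 2, 3}; ~p | []~q there: 1:F, 2:T, 3:T. ✗
2: successors {1, 2}; ~p | []~q there: 1:F, 2:T. ✗
3: successors {2, 3}; ~p | []~q there: 2:T, 3:T. ✓
4: successors {2, 3, 4}; ~p | []~q there: 2:T, 3:T, 4:T. ✓
5: successors {1, 2}; ~p | []~q there: 1:F, 2:T. ✗

{3, 4}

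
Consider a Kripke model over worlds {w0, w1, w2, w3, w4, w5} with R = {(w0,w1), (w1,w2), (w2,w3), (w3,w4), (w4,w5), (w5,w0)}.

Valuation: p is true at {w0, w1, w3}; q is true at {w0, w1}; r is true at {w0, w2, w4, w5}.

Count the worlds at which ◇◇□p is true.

3

w0: successors {w1}; ◇□p there: w1:T. ✓
w1: successors {w2}; ◇□p there: w2:F. ✗
w2: successors {w3}; ◇□p there: w3:F. ✗
w3: successors {w4}; ◇□p there: w4:T. ✓
w4: successors {w5}; ◇□p there: w5:T. ✓
w5: successors {w0}; ◇□p there: w0:F. ✗
Satisfying worlds: {w0, w3, w4}.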